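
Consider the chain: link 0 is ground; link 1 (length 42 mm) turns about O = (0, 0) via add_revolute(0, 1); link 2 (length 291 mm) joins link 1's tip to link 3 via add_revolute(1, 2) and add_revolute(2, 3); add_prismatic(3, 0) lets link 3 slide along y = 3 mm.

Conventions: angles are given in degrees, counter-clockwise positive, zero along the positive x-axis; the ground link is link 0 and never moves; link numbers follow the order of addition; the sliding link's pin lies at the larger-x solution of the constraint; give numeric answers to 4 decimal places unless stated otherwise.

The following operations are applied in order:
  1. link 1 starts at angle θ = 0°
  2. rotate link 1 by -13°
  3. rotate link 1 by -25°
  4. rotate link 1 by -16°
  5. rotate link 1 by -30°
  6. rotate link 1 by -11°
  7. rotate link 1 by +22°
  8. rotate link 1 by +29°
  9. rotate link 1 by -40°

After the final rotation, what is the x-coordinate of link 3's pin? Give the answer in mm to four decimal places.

geometry: r = 42 mm, L = 291 mm, e = 3 mm; θ starts at 0°
rotate link 1 by -13°: θ ← 0° -13° = -13°
rotate link 1 by -25°: θ ← -13° -25° = -38°
rotate link 1 by -16°: θ ← -38° -16° = -54°
rotate link 1 by -30°: θ ← -54° -30° = -84°
rotate link 1 by -11°: θ ← -84° -11° = -95°
rotate link 1 by +22°: θ ← -95° +22° = -73°
rotate link 1 by +29°: θ ← -73° +29° = -44°
rotate link 1 by -40°: θ ← -44° -40° = -84°
crank pin P = (r cos θ, r sin θ) = (4.390195, -41.769920)
h = r sin θ − e = -41.769920 − 3 = -44.769920
x = r cos θ + √(L² − h²) = 4.390195 + 287.535484 = 291.925679

291.9257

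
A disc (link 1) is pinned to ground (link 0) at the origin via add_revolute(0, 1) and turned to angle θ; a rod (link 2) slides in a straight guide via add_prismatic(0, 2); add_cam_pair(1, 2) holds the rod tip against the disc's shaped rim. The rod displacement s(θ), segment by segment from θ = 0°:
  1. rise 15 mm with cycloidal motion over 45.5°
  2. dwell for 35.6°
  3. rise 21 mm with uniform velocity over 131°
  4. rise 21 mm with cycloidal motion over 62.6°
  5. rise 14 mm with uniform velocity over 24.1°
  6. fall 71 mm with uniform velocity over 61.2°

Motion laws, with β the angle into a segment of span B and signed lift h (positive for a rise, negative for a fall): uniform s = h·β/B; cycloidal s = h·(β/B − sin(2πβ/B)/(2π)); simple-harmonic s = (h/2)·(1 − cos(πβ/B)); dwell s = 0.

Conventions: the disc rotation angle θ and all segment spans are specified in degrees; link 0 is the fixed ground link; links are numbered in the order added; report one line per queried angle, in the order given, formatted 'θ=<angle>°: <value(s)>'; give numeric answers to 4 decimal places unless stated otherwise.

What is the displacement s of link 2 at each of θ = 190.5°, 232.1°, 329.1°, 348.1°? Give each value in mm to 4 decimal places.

segment 1 (0° to 45.5°, cycloidal, h = 15) is passed completely: s = 0.0000 + (15) = 15.0000
segment 2 (45.5° to 81.1°, dwell): s unchanged at 15.0000
θ = 190.5° falls in segment 3 (81.1° to 212.1°, uniform, h = 21): β = 190.5 − 81.1 = 109.4°, B = 131°; Δs = 21·109.4/131 = 17.5374; s = 15.0000 + 17.5374 = 32.5374
segment 3 (81.1° to 212.1°, uniform, h = 21) is passed completely: s = 15.0000 + (21) = 36.0000
θ = 232.1° falls in segment 4 (212.1° to 274.7°, cycloidal, h = 21): β = 232.1 − 212.1 = 20°, B = 62.6°; Δs = 21·(0.3195 − sin(2π·0.3195)/(2π)) = 3.6805; s = 36.0000 + 3.6805 = 39.6805
segment 4 (212.1° to 274.7°, cycloidal, h = 21) is passed completely: s = 36.0000 + (21) = 57.0000
segment 5 (274.7° to 298.8°, uniform, h = 14) is passed completely: s = 57.0000 + (14) = 71.0000
θ = 329.1° falls in segment 6 (298.8° to 360°, uniform, h = -71): β = 329.1 − 298.8 = 30.3°, B = 61.2°; Δs = -71·30.3/61.2 = -35.1520; s = 71.0000 − 35.1520 = 35.8480
θ = 348.1° falls in segment 6 (298.8° to 360°, uniform, h = -71): β = 348.1 − 298.8 = 49.3°, B = 61.2°; Δs = -71·49.3/61.2 = -57.1944; s = 71.0000 − 57.1944 = 13.8056

θ=190.5°: 32.5374
θ=232.1°: 39.6805
θ=329.1°: 35.8480
θ=348.1°: 13.8056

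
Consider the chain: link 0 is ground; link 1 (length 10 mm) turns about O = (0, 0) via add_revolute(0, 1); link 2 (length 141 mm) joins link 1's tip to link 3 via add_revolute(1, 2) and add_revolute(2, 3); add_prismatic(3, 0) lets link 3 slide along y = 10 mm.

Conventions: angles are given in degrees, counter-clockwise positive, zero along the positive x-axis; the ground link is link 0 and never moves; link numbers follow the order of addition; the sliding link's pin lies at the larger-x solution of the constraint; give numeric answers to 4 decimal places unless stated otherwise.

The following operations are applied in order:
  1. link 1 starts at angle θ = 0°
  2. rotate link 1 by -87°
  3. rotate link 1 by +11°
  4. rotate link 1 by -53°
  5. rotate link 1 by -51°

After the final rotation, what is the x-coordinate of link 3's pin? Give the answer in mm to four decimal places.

geometry: r = 10 mm, L = 141 mm, e = 10 mm; θ starts at 0°
rotate link 1 by -87°: θ ← 0° -87° = -87°
rotate link 1 by +11°: θ ← -87° +11° = -76°
rotate link 1 by -53°: θ ← -76° -53° = -129°
rotate link 1 by -51°: θ ← -129° -51° = -180°
crank pin P = (r cos θ, r sin θ) = (-10.000000, -0.000000)
h = r sin θ − e = -0.000000 − 10 = -10.000000
x = r cos θ + √(L² − h²) = -10.000000 + 140.644943 = 130.644943

130.6449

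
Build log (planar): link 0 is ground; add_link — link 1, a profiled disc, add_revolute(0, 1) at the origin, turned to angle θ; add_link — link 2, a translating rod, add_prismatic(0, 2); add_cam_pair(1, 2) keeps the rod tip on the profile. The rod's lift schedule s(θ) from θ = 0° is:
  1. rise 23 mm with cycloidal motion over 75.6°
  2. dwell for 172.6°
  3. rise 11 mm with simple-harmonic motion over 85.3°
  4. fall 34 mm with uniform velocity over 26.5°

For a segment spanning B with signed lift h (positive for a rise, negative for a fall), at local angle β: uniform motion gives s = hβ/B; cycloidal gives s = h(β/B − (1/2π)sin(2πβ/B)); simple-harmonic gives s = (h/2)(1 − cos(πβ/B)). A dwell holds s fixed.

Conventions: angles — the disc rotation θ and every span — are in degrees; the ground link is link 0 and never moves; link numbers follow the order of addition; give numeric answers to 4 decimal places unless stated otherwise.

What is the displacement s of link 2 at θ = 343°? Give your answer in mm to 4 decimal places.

seg 1 [0°–75.6°] cycloidal, h=23: full span → s += 23 → s = 23.0000
seg 2 [75.6°–248.2°] dwell: s stays 23.0000
seg 3 [248.2°–333.5°] simple-harmonic, h=11: full span → s += 11 → s = 34.0000
seg 4 [333.5°–360°] uniform, h=-34: θ=343° here. β=9.5, B=26.5. -34·9.5/26.5 = -12.1887 → s = 21.8113

21.8113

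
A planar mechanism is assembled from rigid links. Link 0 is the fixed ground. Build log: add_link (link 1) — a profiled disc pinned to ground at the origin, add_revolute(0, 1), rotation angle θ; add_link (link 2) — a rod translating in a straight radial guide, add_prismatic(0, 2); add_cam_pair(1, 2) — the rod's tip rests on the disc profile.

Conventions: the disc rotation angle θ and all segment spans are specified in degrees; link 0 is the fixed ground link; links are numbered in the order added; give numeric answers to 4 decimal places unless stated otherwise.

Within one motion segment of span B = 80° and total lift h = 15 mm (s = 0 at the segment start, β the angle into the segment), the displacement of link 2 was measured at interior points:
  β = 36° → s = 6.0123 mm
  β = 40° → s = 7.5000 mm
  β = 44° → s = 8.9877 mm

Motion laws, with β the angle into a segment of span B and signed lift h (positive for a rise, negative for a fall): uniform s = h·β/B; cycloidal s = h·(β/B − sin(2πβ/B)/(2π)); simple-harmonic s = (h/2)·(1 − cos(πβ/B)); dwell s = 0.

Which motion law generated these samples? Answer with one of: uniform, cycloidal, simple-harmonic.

candidates at β/B = r: uniform s = h·r (linear in β); cycloidal s = h·(r − sin(2πr)/(2π)); simple-harmonic s = (h/2)(1 − cos(πr))
β=36°: printed 6.0123 | uniform 6.7500, cycloidal 6.0123, simple-harmonic 6.3267
β=40°: printed 7.5000 | uniform 7.5000, cycloidal 7.5000, simple-harmonic 7.5000
β=44°: printed 8.9877 | uniform 8.2500, cycloidal 8.9877, simple-harmonic 8.6733
only one law matches every sample → cycloidal

cycloidal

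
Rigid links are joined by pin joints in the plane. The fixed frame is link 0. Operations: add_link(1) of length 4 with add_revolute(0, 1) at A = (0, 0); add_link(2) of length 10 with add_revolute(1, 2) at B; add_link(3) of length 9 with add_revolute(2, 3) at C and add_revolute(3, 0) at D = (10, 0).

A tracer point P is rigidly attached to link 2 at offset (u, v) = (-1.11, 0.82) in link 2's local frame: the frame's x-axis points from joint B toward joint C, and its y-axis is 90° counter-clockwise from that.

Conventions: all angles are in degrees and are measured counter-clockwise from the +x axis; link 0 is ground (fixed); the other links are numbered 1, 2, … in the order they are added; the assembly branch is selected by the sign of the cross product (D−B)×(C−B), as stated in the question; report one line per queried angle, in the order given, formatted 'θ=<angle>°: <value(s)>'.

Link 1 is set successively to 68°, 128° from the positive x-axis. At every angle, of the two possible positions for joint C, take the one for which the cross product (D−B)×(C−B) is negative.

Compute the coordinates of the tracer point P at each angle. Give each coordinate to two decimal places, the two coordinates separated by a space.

A=(0,0), D=(10.00,0)
θ=68°: B = A + 4.00·(cos68°, sin68°) = (1.4984, 3.7087)
θ=68°: |BD| = 9.2753
θ=68°: circle(B,10.00) ∩ circle(D,9.00): a=5.6619, h=8.2428
θ=68°:   candidates: C₊=(9.9839,9.0000) cross=76.454; C₋=(3.3921,-6.1103) cross=-76.454
θ=68°:   branch - wants cross < 0 → take C=(3.3921,-6.1103) (cross=-76.454)
θ=68°: ex = (C−B)/|BC| = (0.1894,-0.9819); ey = (0.9819,0.1894)
θ=68°: P = B + -1.11·ex + 0.82·ey = (2.0934,4.9539)
θ=128°: B = A + 4.00·(cos128°, sin128°) = (-2.4626, 3.1520)
θ=128°: |BD| = 12.8551
θ=128°: circle(B,10.00) ∩ circle(D,9.00): a=7.1665, h=6.9743
θ=128°:   candidates: C₊=(6.1952,8.1562) cross=89.655; C₋=(2.7750,-5.3666) cross=-89.655
θ=128°:   branch - wants cross < 0 → take C=(2.7750,-5.3666) (cross=-89.655)
θ=128°: ex = (C−B)/|BC| = (0.5238,-0.8519); ey = (0.8519,0.5238)
θ=128°: P = B + -1.11·ex + 0.82·ey = (-2.3455,4.5271)

θ=68°: 2.09 4.95
θ=128°: -2.35 4.53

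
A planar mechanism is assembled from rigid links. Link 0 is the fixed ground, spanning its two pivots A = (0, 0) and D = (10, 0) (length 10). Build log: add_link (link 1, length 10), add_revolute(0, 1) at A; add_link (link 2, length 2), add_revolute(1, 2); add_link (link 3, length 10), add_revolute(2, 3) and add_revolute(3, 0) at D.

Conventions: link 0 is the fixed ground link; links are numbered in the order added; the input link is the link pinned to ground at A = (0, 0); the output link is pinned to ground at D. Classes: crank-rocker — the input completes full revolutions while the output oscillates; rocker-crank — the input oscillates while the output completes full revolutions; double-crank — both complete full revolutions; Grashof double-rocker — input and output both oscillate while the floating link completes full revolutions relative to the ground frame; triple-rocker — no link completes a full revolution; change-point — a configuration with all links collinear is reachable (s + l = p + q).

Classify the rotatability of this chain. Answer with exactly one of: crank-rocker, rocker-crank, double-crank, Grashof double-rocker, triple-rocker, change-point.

lengths: ground=10, input=10, coupler=2, output=10
sorted: s=2 (shortest), l=10 (longest), p+q=20
s + l = 12 vs p + q = 20
s + l < p + q (Grashof) with shortest = coupler link → Grashof double-rocker

Grashof double-rocker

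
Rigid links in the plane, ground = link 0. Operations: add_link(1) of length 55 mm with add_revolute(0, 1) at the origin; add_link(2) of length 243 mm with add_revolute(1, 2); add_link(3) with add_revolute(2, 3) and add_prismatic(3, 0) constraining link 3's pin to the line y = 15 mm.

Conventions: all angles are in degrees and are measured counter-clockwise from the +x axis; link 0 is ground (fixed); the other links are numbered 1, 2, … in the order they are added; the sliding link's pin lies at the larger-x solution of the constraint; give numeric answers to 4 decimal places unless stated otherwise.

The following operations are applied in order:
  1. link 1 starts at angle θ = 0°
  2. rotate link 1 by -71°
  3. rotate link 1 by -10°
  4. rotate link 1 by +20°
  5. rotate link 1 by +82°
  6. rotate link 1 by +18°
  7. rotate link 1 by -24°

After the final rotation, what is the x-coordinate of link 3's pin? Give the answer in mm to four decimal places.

geometry: r = 55 mm, L = 243 mm, e = 15 mm; θ starts at 0°
rotate link 1 by -71°: θ ← 0° -71° = -71°
rotate link 1 by -10°: θ ← -71° -10° = -81°
rotate link 1 by +20°: θ ← -81° +20° = -61°
rotate link 1 by +82°: θ ← -61° +82° = 21°
rotate link 1 by +18°: θ ← 21° +18° = 39°
rotate link 1 by -24°: θ ← 39° -24° = 15°
crank pin P = (r cos θ, r sin θ) = (53.125920, 14.235047)
h = r sin θ − e = 14.235047 − 15 = -0.764953
x = r cos θ + √(L² − h²) = 53.125920 + 242.998796 = 296.124716

296.1247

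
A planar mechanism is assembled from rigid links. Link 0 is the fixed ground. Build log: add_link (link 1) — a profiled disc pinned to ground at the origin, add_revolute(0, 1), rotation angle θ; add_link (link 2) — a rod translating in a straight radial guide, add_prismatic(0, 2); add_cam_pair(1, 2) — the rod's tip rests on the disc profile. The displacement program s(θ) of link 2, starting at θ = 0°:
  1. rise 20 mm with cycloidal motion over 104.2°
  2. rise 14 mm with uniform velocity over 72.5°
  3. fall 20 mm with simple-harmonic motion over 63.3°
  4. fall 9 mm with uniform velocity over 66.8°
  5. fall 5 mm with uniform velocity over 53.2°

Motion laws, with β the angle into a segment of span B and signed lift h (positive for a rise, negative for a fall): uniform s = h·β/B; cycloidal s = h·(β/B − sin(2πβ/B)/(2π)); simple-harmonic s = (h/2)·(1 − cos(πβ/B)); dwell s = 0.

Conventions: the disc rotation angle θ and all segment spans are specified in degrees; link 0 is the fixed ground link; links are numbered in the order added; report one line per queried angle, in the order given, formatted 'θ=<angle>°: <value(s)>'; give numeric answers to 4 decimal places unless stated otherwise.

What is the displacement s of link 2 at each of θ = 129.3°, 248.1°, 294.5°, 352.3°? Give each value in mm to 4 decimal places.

seg 1 [0°–104.2°] cycloidal, h=20: full span → s += 20 → s = 20.0000
seg 2 [104.2°–176.7°] uniform, h=14: θ=129.3° here. β=25.1, B=72.5. 14·25.1/72.5 = 4.8469 → s = 24.8469
seg 2 [104.2°–176.7°] uniform, h=14: full span → s += 14 → s = 34.0000
seg 3 [176.7°–240°] simple-harmonic, h=-20: full span → s += -20 → s = 14.0000
seg 4 [240°–306.8°] uniform, h=-9: θ=248.1° here. β=8.1, B=66.8. -9·8.1/66.8 = -1.0913 → s = 12.9087
seg 4 [240°–306.8°] uniform, h=-9: θ=294.5° here. β=54.5, B=66.8. -9·54.5/66.8 = -7.3428 → s = 6.6572
seg 4 [240°–306.8°] uniform, h=-9: full span → s += -9 → s = 5.0000
seg 5 [306.8°–360°] uniform, h=-5: θ=352.3° here. β=45.5, B=53.2. -5·45.5/53.2 = -4.2763 → s = 0.7237

θ=129.3°: 24.8469
θ=248.1°: 12.9087
θ=294.5°: 6.6572
θ=352.3°: 0.7237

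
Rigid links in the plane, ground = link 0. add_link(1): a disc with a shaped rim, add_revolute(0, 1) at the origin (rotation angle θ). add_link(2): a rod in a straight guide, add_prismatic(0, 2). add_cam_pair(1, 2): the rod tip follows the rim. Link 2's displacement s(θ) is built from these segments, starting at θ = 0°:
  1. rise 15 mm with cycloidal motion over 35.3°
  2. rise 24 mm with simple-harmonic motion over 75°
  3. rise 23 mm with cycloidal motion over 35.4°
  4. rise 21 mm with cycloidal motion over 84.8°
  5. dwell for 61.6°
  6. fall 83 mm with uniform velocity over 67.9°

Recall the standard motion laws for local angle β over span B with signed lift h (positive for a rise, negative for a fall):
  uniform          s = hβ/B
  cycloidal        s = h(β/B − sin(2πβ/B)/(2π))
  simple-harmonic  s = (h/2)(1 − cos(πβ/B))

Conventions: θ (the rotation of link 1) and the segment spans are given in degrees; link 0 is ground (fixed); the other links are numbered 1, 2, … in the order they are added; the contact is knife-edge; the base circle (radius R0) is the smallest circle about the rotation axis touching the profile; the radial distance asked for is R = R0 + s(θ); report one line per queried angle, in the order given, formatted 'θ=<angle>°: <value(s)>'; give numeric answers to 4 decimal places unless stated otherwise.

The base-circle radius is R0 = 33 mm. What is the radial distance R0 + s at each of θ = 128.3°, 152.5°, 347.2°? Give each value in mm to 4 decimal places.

segment 1 (0° to 35.3°, cycloidal, h = 15) is passed completely: s = 0.0000 + (15) = 15.0000
segment 2 (35.3° to 110.3°, simple-harmonic, h = 24) is passed completely: s = 15.0000 + (24) = 39.0000
θ = 128.3° falls in segment 3 (110.3° to 145.7°, cycloidal, h = 23): β = 128.3 − 110.3 = 18°, B = 35.4°; Δs = 23·(0.5085 − sin(2π·0.5085)/(2π)) = 11.8897; s = 39.0000 + 11.8897 = 50.8897
segment 3 (110.3° to 145.7°, cycloidal, h = 23) is passed completely: s = 39.0000 + (23) = 62.0000
θ = 152.5° falls in segment 4 (145.7° to 230.5°, cycloidal, h = 21): β = 152.5 − 145.7 = 6.8°, B = 84.8°; Δs = 21·(0.0802 − sin(2π·0.0802)/(2π)) = 0.0703; s = 62.0000 + 0.0703 = 62.0703
segment 4 (145.7° to 230.5°, cycloidal, h = 21) is passed completely: s = 62.0000 + (21) = 83.0000
segment 5 (230.5° to 292.1°, dwell): s unchanged at 83.0000
θ = 347.2° falls in segment 6 (292.1° to 360°, uniform, h = -83): β = 347.2 − 292.1 = 55.1°, B = 67.9°; Δs = -83·55.1/67.9 = -67.3535; s = 83.0000 − 67.3535 = 15.6465
θ=128.3°: R = R0 + s = 33 + 50.8897 = 83.8897
θ=152.5°: R = R0 + s = 33 + 62.0703 = 95.0703
θ=347.2°: R = R0 + s = 33 + 15.6465 = 48.6465

θ=128.3°: 83.8897
θ=152.5°: 95.0703
θ=347.2°: 48.6465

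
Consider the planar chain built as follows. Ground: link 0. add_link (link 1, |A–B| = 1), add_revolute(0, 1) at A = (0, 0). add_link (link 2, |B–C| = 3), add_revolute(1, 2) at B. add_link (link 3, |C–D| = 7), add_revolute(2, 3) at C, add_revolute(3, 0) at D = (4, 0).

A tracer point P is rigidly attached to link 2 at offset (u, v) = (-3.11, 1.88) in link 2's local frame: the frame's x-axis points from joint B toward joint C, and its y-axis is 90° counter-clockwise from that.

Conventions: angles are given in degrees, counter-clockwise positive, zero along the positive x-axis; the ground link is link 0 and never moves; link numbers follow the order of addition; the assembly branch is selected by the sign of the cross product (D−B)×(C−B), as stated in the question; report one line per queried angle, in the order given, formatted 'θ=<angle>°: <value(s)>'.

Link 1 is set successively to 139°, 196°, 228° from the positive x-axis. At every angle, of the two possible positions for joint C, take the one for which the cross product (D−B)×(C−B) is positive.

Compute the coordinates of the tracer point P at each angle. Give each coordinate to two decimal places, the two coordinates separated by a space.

A=(0,0), D=(4.00,0)
θ=139°: B = A + 1.00·(cos139°, sin139°) = (-0.7547, 0.6561)
θ=139°: |BD| = 4.7998
θ=139°: circle(B,3.00) ∩ circle(D,7.00): a=-1.7670, h=2.4244
θ=139°:   candidates: C₊=(-2.1737,3.2992) cross=11.637; C₋=(-2.8365,-1.5041) cross=-11.637
θ=139°:   branch + wants cross > 0 → take C=(-2.1737,3.2992) (cross=11.637)
θ=139°: ex = (C−B)/|BC| = (-0.4730,0.8811); ey = (-0.8811,-0.4730)
θ=139°: P = B + -3.11·ex + 1.88·ey = (-0.9400,-2.9733)
θ=196°: B = A + 1.00·(cos196°, sin196°) = (-0.9613, -0.2756)
θ=196°: |BD| = 4.9689
θ=196°: circle(B,3.00) ∩ circle(D,7.00): a=-1.5406, h=2.5742
θ=196°:   candidates: C₊=(-2.6423,2.2092) cross=12.791; C₋=(-2.3567,-2.9314) cross=-12.791
θ=196°:   branch + wants cross > 0 → take C=(-2.6423,2.2092) (cross=12.791)
θ=196°: ex = (C−B)/|BC| = (-0.5603,0.8283); ey = (-0.8283,-0.5603)
θ=196°: P = B + -3.11·ex + 1.88·ey = (-0.7758,-3.9050)
θ=228°: B = A + 1.00·(cos228°, sin228°) = (-0.6691, -0.7431)
θ=228°: |BD| = 4.7279
θ=228°: circle(B,3.00) ∩ circle(D,7.00): a=-1.8663, h=2.3488
θ=228°:   candidates: C₊=(-2.8814,1.2832) cross=11.105; C₋=(-2.1430,-3.3561) cross=-11.105
θ=228°:   branch + wants cross > 0 → take C=(-2.8814,1.2832) (cross=11.105)
θ=228°: ex = (C−B)/|BC| = (-0.7374,0.6754); ey = (-0.6754,-0.7374)
θ=228°: P = B + -3.11·ex + 1.88·ey = (0.3544,-4.2301)

θ=139°: -0.94 -2.97
θ=196°: -0.78 -3.90
θ=228°: 0.35 -4.23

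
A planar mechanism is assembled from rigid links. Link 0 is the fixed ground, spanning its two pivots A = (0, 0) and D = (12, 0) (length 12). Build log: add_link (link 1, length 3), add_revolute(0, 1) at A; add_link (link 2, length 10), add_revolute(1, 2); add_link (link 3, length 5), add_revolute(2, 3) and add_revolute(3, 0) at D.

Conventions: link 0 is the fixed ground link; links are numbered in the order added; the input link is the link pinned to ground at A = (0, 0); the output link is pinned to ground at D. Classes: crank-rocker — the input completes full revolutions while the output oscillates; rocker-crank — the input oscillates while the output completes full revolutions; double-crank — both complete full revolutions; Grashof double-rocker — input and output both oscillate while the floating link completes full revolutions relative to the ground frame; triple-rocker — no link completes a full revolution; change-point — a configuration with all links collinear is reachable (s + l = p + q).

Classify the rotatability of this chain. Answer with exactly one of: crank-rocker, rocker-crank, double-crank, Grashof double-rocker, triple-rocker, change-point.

lengths: ground=12, input=3, coupler=10, output=5
sorted: s=3 (shortest), l=12 (longest), p+q=15
s + l = 15 vs p + q = 15
s + l = p + q → change-point (collinear configuration reachable)

change-point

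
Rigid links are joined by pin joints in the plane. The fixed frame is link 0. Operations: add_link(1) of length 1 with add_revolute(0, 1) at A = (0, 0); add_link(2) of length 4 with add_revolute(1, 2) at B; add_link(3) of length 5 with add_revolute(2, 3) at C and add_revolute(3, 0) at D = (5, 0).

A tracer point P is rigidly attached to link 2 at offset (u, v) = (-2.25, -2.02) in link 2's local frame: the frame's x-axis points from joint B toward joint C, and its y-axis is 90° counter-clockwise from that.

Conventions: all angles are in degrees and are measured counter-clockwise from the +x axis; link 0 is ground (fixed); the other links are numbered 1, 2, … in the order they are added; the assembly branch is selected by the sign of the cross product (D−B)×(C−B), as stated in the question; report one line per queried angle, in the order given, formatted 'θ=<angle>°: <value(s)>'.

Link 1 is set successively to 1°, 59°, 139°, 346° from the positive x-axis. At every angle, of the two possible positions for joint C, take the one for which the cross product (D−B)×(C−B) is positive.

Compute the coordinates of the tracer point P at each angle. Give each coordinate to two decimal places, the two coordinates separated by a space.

A=(0,0), D=(5.00,0)
θ=1°: B = A + 1.00·(cos1°, sin1°) = (0.9998, 0.0175)
θ=1°: |BD| = 4.0002
θ=1°: circle(B,4.00) ∩ circle(D,5.00): a=0.8751, h=3.9031
θ=1°:   candidates: C₊=(1.8920,3.9167) cross=15.613; C₋=(1.8580,-3.8894) cross=-15.613
θ=1°:   branch + wants cross > 0 → take C=(1.8920,3.9167) (cross=15.613)
θ=1°: ex = (C−B)/|BC| = (0.2230,0.9748); ey = (-0.9748,0.2230)
θ=1°: P = B + -2.25·ex + -2.02·ey = (2.4671,-2.6264)
θ=59°: B = A + 1.00·(cos59°, sin59°) = (0.5150, 0.8572)
θ=59°: |BD| = 4.5661
θ=59°: circle(B,4.00) ∩ circle(D,5.00): a=1.2976, h=3.7837
θ=59°:   candidates: C₊=(2.4998,4.3300) cross=17.277; C₋=(1.0792,-3.1028) cross=-17.277
θ=59°:   branch + wants cross > 0 → take C=(2.4998,4.3300) (cross=17.277)
θ=59°: ex = (C−B)/|BC| = (0.4962,0.8682); ey = (-0.8682,0.4962)
θ=59°: P = B + -2.25·ex + -2.02·ey = (1.1524,-2.0986)
θ=139°: B = A + 1.00·(cos139°, sin139°) = (-0.7547, 0.6561)
θ=139°: |BD| = 5.7920
θ=139°: circle(B,4.00) ∩ circle(D,5.00): a=2.1191, h=3.3926
θ=139°:   candidates: C₊=(1.7350,3.7868) cross=19.650; C₋=(0.9664,-2.9547) cross=-19.650
θ=139°:   branch + wants cross > 0 → take C=(1.7350,3.7868) (cross=19.650)
θ=139°: ex = (C−B)/|BC| = (0.6224,0.7827); ey = (-0.7827,0.6224)
θ=139°: P = B + -2.25·ex + -2.02·ey = (-0.5742,-2.3623)
θ=346°: B = A + 1.00·(cos346°, sin346°) = (0.9703, -0.2419)
θ=346°: |BD| = 4.0370
θ=346°: circle(B,4.00) ∩ circle(D,5.00): a=0.9038, h=3.8966
θ=346°:   candidates: C₊=(1.6389,3.7018) cross=15.730; C₋=(2.1060,-4.0773) cross=-15.730
θ=346°:   branch + wants cross > 0 → take C=(1.6389,3.7018) (cross=15.730)
θ=346°: ex = (C−B)/|BC| = (0.1672,0.9859); ey = (-0.9859,0.1672)
θ=346°: P = B + -2.25·ex + -2.02·ey = (2.5858,-2.7979)

θ=1°: 2.47 -2.63
θ=59°: 1.15 -2.10
θ=139°: -0.57 -2.36
θ=346°: 2.59 -2.80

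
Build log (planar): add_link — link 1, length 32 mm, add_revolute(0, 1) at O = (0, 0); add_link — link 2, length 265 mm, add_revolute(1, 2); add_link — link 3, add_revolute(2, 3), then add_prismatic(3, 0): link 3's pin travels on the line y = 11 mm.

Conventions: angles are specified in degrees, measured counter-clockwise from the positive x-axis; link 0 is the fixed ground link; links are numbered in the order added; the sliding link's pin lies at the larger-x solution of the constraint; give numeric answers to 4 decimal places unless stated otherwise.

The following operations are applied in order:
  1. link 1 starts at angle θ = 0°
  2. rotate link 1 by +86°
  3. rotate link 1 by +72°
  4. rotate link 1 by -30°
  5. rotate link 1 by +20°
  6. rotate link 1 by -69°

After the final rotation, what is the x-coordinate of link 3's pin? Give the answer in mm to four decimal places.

geometry: r = 32 mm, L = 265 mm, e = 11 mm; θ starts at 0°
rotate link 1 by +86°: θ ← 0° +86° = 86°
rotate link 1 by +72°: θ ← 86° +72° = 158°
rotate link 1 by -30°: θ ← 158° -30° = 128°
rotate link 1 by +20°: θ ← 128° +20° = 148°
rotate link 1 by -69°: θ ← 148° -69° = 79°
crank pin P = (r cos θ, r sin θ) = (6.105888, 31.412070)
h = r sin θ − e = 31.412070 − 11 = 20.412070
x = r cos θ + √(L² − h²) = 6.105888 + 264.212693 = 270.318581

270.3186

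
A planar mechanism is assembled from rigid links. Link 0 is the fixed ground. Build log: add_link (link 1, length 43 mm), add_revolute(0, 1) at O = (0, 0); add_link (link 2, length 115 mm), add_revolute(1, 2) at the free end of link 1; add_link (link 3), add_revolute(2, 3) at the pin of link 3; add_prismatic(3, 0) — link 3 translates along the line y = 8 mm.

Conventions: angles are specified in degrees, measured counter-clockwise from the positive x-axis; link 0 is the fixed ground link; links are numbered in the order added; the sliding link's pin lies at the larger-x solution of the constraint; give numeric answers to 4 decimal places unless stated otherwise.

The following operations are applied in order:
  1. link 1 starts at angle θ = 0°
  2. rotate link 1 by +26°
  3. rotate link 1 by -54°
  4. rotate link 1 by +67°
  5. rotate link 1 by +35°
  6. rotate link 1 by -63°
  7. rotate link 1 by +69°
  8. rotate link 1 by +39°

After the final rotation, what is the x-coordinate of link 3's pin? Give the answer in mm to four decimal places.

geometry: r = 43 mm, L = 115 mm, e = 8 mm; θ starts at 0°
rotate link 1 by +26°: θ ← 0° +26° = 26°
rotate link 1 by -54°: θ ← 26° -54° = -28°
rotate link 1 by +67°: θ ← -28° +67° = 39°
rotate link 1 by +35°: θ ← 39° +35° = 74°
rotate link 1 by -63°: θ ← 74° -63° = 11°
rotate link 1 by +69°: θ ← 11° +69° = 80°
rotate link 1 by +39°: θ ← 80° +39° = 119°
crank pin P = (r cos θ, r sin θ) = (-20.846814, 37.608647)
h = r sin θ − e = 37.608647 − 8 = 29.608647
x = r cos θ + √(L² − h²) = -20.846814 + 111.123031 = 90.276217

90.2762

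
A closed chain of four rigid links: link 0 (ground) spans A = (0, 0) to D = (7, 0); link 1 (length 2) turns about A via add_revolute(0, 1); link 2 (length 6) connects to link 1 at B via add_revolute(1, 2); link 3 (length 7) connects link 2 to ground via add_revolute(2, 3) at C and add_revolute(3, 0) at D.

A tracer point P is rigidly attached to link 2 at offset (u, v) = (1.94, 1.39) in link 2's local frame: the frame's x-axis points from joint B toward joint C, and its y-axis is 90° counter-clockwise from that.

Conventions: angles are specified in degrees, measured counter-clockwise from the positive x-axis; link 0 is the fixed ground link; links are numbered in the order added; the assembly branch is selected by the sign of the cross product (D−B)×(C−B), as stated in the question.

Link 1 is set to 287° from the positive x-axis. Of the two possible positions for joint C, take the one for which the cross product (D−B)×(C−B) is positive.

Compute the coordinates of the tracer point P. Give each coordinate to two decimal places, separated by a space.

A=(0,0), D=(7.00,0)
B = A + 2.00·(cos287°, sin287°) = (0.5847, -1.9126)
|BD| = 6.6943
circle(B,6.00) ∩ circle(D,7.00): a=2.3762, h=5.5094
  candidates: C₊=(1.2878,4.0461) cross=36.882; C₋=(4.4360,-6.5135) cross=-36.882
  branch + wants cross > 0 → take C=(1.2878,4.0461) (cross=36.882)
ex = (C−B)/|BC| = (0.1172,0.9931); ey = (-0.9931,0.1172)
P = B + 1.94·ex + 1.39·ey = (-0.5684,0.1769)

-0.57 0.18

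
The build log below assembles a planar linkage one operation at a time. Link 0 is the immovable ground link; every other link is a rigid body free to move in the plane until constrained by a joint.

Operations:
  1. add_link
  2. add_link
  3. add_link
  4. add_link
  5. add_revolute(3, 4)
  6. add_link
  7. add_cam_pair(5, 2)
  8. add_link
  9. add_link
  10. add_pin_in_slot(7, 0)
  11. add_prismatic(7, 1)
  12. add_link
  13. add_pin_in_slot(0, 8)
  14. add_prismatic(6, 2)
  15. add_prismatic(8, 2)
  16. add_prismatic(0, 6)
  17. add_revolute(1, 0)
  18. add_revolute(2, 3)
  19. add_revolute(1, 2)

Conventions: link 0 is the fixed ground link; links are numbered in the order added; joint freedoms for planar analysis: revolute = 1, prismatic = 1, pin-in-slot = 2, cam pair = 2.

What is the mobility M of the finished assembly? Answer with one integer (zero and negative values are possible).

link 0 = ground. State L|J1|J2 = 1|0|0
+link1  2|0|0
+link2  3|0|0
+link3  4|0|0
+link4  5|0|0
R(3,4) f=1→J1  5|1|0
+link5  6|1|0
C(5,2) f=2→J2  6|1|1
+link6  7|1|1
+link7  8|1|1
PS(7,0) f=2→J2  8|1|2
P(7,1) f=1→J1  8|2|2
+link8  9|2|2
PS(0,8) f=2→J2  9|2|3
P(6,2) f=1→J1  9|3|3
P(8,2) f=1→J1  9|4|3
P(0,6) f=1→J1  9|5|3
R(1,0) f=1→J1  9|6|3
R(2,3) f=1→J1  9|7|3
R(1,2) f=1→J1  9|8|3
M = 3(9−1)−2·8−3 = 24−16−3 = 5

M = 5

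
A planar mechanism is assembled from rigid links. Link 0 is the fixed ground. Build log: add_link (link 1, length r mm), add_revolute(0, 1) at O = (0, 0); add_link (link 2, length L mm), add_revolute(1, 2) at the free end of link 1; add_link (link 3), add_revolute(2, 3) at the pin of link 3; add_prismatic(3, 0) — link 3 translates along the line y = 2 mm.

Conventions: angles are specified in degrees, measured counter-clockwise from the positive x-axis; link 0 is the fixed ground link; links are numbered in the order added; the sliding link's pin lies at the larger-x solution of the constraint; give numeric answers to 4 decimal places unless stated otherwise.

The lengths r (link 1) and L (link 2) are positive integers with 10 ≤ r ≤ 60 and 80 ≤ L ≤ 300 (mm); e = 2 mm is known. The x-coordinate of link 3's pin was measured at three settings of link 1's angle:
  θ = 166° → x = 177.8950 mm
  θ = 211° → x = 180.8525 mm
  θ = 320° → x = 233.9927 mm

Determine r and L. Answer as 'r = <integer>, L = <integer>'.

constraint per measurement: (x − r cos θ)² + (r sin θ − e)² = L²
subtracting the θ₁ and θ₂ equations cancels the r² and L² terms:
r = (x₁² − x₂²) / (2[(x₁cos θ₁ + e sin θ₁) − (x₂cos θ₂ + e sin θ₂)]) = 32.9994 → r = 33
L² = (x₁ − r cos θ₁)² + (r sin θ₁ − e)² = 44100.0074 → L = 210.0000 → L = 210
check at θ₃=320°: x = 233.9927 (printed 233.9927) ✓

r = 33, L = 210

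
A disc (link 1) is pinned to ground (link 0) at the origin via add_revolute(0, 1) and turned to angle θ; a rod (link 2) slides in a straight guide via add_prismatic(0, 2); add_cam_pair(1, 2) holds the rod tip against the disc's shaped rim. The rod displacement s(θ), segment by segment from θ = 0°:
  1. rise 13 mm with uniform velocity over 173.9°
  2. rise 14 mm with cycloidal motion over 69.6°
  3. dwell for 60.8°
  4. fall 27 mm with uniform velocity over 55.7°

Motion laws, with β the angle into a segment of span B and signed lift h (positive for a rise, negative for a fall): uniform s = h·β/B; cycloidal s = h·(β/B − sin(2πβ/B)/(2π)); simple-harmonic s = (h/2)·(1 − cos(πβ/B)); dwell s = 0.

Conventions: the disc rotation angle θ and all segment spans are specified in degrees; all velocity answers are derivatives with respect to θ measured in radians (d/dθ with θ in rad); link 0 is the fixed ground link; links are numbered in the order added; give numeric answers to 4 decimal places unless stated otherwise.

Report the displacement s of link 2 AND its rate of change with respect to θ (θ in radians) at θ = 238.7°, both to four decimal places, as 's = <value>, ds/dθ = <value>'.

segment 1 (0° to 173.9°, uniform, h = 13) is passed completely: s = 0.0000 + (13) = 13.0000
θ = 238.7° falls in segment 2 (173.9° to 243.5°, cycloidal, h = 14): β = 238.7 − 173.9 = 64.8°, B = 69.6°; Δs = 14·(0.9310 − sin(2π·0.9310)/(2π)) = 13.9701; s = 13.0000 + 13.9701 = 26.9701
velocity in seg [173.9°–243.5°] (cycloidal), θ in radians: β = 64.8° = 1.1310 rad, B = 69.6° = 1.2147 rad; ds/dθ = (h/B)(1 − cos(2πβ/B)) = (14/1.2147)(1 − cos(2π·0.9310)) = 1.065195 mm/rad

s = 26.9701, ds/dθ = 1.0652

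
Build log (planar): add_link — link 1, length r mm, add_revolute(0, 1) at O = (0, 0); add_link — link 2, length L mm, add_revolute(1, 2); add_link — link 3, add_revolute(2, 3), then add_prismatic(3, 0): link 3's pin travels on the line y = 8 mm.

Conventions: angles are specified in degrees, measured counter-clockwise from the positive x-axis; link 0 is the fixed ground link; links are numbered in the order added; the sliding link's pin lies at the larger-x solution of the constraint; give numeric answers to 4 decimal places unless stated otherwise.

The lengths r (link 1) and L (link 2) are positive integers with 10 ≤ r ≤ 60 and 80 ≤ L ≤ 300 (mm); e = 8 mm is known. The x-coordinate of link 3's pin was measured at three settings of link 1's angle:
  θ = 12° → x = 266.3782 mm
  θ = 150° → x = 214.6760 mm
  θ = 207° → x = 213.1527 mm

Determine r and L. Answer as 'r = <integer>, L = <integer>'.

constraint per measurement: (x − r cos θ)² + (r sin θ − e)² = L²
subtracting the θ₁ and θ₂ equations cancels the r² and L² terms:
r = (x₁² − x₂²) / (2[(x₁cos θ₁ + e sin θ₁) − (x₂cos θ₂ + e sin θ₂)]) = 28.0000 → r = 28
L² = (x₁ − r cos θ₁)² + (r sin θ₁ − e)² = 57120.9980 → L = 239.0000 → L = 239
check at θ₃=207°: x = 213.1527 (printed 213.1527) ✓

r = 28, L = 239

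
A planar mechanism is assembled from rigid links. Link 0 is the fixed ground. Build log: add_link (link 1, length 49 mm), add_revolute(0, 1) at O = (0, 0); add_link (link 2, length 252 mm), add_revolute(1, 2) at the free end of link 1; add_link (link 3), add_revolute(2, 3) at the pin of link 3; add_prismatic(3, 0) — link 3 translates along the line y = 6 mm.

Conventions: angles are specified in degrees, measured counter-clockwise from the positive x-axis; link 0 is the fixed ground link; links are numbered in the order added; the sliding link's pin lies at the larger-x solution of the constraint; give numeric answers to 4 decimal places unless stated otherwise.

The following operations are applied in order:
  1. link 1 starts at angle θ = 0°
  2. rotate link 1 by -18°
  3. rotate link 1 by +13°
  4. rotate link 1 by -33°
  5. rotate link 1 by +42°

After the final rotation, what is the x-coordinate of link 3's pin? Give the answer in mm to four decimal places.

geometry: r = 49 mm, L = 252 mm, e = 6 mm; θ starts at 0°
rotate link 1 by -18°: θ ← 0° -18° = -18°
rotate link 1 by +13°: θ ← -18° +13° = -5°
rotate link 1 by -33°: θ ← -5° -33° = -38°
rotate link 1 by +42°: θ ← -38° +42° = 4°
crank pin P = (r cos θ, r sin θ) = (48.880638, 3.418067)
h = r sin θ − e = 3.418067 − 6 = -2.581933
x = r cos θ + √(L² − h²) = 48.880638 + 251.986773 = 300.867411

300.8674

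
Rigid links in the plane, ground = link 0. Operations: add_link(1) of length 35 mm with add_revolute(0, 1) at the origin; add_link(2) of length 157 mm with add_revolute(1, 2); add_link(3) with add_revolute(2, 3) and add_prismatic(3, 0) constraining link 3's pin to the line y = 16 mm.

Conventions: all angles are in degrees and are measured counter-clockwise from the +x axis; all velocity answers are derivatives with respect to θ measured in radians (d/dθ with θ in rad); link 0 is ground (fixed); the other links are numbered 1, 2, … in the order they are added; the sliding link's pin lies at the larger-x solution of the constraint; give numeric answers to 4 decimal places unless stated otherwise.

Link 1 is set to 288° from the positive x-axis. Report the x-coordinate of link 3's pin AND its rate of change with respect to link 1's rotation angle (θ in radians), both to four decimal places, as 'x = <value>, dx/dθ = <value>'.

geometry: r = 35 mm, L = 157 mm, e = 16 mm
crank pin P = (r cos θ, r sin θ) = (10.815595, -33.286978)
h = r sin θ − e = -33.286978 − 16 = -49.286978
x = r cos θ + √(L² − h²) = 10.815595 + 149.063053 = 159.878648
dx/dθ = −r sin θ − h·r cos θ/√(L² − h²) (θ in radians; h = -49.286978) = 36.863102

x = 159.8786, dx/dθ = 36.8631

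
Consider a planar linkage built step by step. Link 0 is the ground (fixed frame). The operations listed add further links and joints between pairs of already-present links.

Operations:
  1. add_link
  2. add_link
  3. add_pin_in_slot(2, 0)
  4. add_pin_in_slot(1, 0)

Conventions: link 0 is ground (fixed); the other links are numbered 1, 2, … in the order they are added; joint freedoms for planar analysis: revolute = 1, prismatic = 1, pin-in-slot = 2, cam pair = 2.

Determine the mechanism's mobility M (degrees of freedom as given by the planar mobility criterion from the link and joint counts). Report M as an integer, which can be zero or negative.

L=1 J1=0 J2=0
add link → L=2 J1=0 J2=0
add link → L=3 J1=0 J2=0
PS@2,0 dof=2 J2 → L=3 J1=0 J2=1
PS@1,0 dof=2 J2 → L=3 J1=0 J2=2
M=3(L−1)−2J1−J2=3·2−2·0−2=4

M = 4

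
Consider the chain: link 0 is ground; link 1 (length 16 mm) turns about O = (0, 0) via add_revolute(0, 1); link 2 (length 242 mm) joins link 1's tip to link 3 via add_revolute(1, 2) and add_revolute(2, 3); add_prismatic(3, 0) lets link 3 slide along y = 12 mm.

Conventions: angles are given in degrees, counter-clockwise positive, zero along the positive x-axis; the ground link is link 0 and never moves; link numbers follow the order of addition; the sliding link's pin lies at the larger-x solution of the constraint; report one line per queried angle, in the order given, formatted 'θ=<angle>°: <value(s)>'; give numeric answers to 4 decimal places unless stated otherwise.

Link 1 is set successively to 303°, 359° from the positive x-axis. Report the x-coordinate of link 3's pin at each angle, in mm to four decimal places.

geometry: r = 16 mm, L = 242 mm, e = 12 mm
θ=303°: crank pin P = (r cos θ, r sin θ) = (8.714225, -13.418729)
θ=303°: h = r sin θ − e = -13.418729 − 12 = -25.418729
θ=303°: x = r cos θ + √(L² − h²) = 8.714225 + 240.661356 = 249.375580
θ=359°: crank pin P = (r cos θ, r sin θ) = (15.997563, -0.279239)
θ=359°: h = r sin θ − e = -0.279239 − 12 = -12.279239
θ=359°: x = r cos θ + √(L² − h²) = 15.997563 + 241.688271 = 257.685834

θ=303°: 249.3756
θ=359°: 257.6858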